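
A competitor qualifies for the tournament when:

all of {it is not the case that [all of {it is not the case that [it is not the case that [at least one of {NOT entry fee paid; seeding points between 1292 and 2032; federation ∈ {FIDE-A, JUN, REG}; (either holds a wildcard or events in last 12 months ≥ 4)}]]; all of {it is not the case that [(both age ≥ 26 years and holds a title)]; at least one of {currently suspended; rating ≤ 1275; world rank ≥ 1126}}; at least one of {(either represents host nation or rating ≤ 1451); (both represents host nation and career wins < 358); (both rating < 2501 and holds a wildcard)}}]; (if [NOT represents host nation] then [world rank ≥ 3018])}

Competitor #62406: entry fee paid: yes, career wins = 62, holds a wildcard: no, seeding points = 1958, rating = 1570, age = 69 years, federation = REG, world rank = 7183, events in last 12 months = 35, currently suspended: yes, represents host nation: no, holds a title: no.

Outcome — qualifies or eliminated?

Qualifies

Atomic conditions:
  NOT entry fee paid: yes → false
  seeding points between 1292 and 2032: 1958 in [1292, 2032] is true
  federation ∈ {FIDE-A, JUN, REG}: REG is in the set → true
  holds a wildcard: no → false
  events in last 12 months ≥ 4: 35 ≥ 4 is true
  age ≥ 26 years: 69 ≥ 26 is true
  holds a title: no → false
  currently suspended: yes → true
  rating ≤ 1275: 1570 ≤ 1275 is false
  world rank ≥ 1126: 7183 ≥ 1126 is true
  represents host nation: no → false
  rating ≤ 1451: 1570 ≤ 1451 is false
  career wins < 358: 62 < 358 is true
  rating < 2501: 1570 < 2501 is true
  NOT represents host nation: no → true
  world rank ≥ 3018: 7183 ≥ 3018 is true
Combine:
[1.1.1.1.1.4] false OR true = true
[1.1.1.1.1] false OR true OR true OR true = true
[1.1.1.1] NOT true = false
[1.1.1] NOT false = true
[1.1.2.1.1] true AND false = false
[1.1.2.1] NOT false = true
[1.1.2.2] true OR false OR true = true
[1.1.2] true AND true = true
[1.1.3.1] false OR false = false
[1.1.3.2] false AND true = false
[1.1.3.3] true AND false = false
[1.1.3] false OR false OR false = false
[1.1] true AND true AND false = false
[1] NOT false = true
[2] true → true = true
[root] true AND true = true
Overall: true → qualifies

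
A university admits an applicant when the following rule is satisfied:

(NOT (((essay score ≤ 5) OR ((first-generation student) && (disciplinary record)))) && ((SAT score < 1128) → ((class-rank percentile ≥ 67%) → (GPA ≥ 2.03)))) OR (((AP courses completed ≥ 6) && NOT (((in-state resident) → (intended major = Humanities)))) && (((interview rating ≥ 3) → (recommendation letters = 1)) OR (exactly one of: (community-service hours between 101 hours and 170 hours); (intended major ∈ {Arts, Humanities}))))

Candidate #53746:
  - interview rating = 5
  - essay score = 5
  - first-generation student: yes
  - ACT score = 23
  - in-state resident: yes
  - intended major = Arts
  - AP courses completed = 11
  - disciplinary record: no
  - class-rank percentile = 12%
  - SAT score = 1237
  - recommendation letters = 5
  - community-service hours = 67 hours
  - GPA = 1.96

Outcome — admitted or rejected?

Atomic conditions:
  essay score ≤ 5: 5 ≤ 5 is true
  first-generation student: yes → true
  disciplinary record: no → false
  SAT score < 1128: 1237 < 1128 is false
  class-rank percentile ≥ 67%: 12 ≥ 67 is false
  GPA ≥ 2.03: 1.96 ≥ 2.03 is false
  AP courses completed ≥ 6: 11 ≥ 6 is true
  in-state resident: yes → true
  intended major = Humanities: Arts == Humanities is false
  interview rating ≥ 3: 5 ≥ 3 is true
  recommendation letters = 1: 5 == 1 is false
  community-service hours between 101 hours and 170 hours: 67 in [101, 170] is false
  intended major ∈ {Arts, Humanities}: Arts is in the set → true
Combine:
[1.1.1.2] true AND false = false
[1.1.1] true OR false = true
[1.1] NOT true = false
[1.2.2] false → false (antecedent false ⇒ implication holds) = true
[1.2] false → true (antecedent false ⇒ implication holds) = true
[1] false AND true = false
[2.1.2.1] true → false = false
[2.1.2] NOT false = true
[2.1] true AND true = true
[2.2.1] true → false = false
[2.2.2] exactly-one(false, true) = true
[2.2] false OR true = true
[2] true AND true = true
[root] false OR true = true
Overall: true → admitted

Admitted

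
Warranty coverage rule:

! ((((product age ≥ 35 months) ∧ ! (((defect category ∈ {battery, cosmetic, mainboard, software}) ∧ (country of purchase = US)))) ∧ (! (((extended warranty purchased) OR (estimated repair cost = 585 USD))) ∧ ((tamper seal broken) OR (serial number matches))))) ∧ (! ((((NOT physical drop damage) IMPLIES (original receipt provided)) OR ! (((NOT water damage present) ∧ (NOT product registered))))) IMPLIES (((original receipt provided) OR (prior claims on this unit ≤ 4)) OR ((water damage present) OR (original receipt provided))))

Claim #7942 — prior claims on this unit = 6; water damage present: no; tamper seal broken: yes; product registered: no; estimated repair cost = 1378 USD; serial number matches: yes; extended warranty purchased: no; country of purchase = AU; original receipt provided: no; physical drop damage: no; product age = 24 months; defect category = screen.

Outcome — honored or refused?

Refused

Atomic conditions:
  product age ≥ 35 months: 24 ≥ 35 is false
  defect category ∈ {battery, cosmetic, mainboard, software}: screen is not in the set → false
  country of purchase = US: AU == US is false
  extended warranty purchased: no → false
  estimated repair cost = 585 USD: 1378 == 585 is false
  tamper seal broken: yes → true
  serial number matches: yes → true
  NOT physical drop damage: no → true
  original receipt provided: no → false
  NOT water damage present: no → true
  NOT product registered: no → true
  prior claims on this unit ≤ 4: 6 ≤ 4 is false
  water damage present: no → false
Combine:
[1.1.1.2.1] false AND false = false
[1.1.1.2] NOT false = true
[1.1.1] false AND true = false
[1.1.2.1.1] false OR false = false
[1.1.2.1] NOT false = true
[1.1.2.2] true OR true = true
[1.1.2] true AND true = true
[1.1] false AND true = false
[1] NOT false = true
[2.1.1.1] true → false = false
[2.1.1.2.1] true AND true = true
[2.1.1.2] NOT true = false
[2.1.1] false OR false = false
[2.1] NOT false = true
[2.2.1] false OR false = false
[2.2.2] false OR false = false
[2.2] false OR false = false
[2] true → false = false
[root] true AND false = false
Overall: false → refused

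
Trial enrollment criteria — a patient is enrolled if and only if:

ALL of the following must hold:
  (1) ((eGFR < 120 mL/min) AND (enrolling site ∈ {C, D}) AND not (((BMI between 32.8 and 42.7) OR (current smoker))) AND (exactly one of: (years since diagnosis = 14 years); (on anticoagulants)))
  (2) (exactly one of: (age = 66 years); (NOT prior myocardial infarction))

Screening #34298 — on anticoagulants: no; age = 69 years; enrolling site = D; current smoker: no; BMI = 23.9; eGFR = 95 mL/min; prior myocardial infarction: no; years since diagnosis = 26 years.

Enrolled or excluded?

Excluded

Atomic conditions:
  eGFR < 120 mL/min: 95 < 120 is true
  enrolling site ∈ {C, D}: D is in the set → true
  BMI between 32.8 and 42.7: 23.9 in [32.8, 42.7] is false
  current smoker: no → false
  years since diagnosis = 14 years: 26 == 14 is false
  on anticoagulants: no → false
  age = 66 years: 69 == 66 is false
  NOT prior myocardial infarction: no → true
Combine:
[1.3.1] false OR false = false
[1.3] NOT false = true
[1.4] exactly-one(false, false) = false
[1] true AND true AND true AND false = false
[2] exactly-one(false, true) = true
[root] false AND true = false
Overall: false → excluded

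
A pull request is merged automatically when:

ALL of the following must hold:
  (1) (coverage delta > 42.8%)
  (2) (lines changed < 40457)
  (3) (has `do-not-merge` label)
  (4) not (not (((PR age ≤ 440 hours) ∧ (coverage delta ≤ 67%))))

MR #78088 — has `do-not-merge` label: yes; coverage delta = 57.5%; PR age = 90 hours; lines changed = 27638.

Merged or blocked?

Merged

Atomic conditions:
  coverage delta > 42.8%: 57.5 > 42.8 is true
  lines changed < 40457: 27638 < 40457 is true
  has `do-not-merge` label: yes → true
  PR age ≤ 440 hours: 90 ≤ 440 is true
  coverage delta ≤ 67%: 57.5 ≤ 67 is true
Combine:
[4.1.1] true AND true = true
[4.1] NOT true = false
[4] NOT false = true
[root] true AND true AND true AND true = true
Overall: true → merged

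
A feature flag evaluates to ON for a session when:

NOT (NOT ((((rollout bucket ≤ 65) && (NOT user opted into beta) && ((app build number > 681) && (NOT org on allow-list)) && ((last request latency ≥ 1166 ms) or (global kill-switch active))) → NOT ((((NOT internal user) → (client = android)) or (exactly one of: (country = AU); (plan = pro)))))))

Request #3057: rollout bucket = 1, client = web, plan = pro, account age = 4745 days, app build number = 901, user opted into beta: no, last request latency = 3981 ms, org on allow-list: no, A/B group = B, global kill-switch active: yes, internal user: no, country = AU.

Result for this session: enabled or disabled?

Enabled

Atomic conditions:
  rollout bucket ≤ 65: 1 ≤ 65 is true
  NOT user opted into beta: no → true
  app build number > 681: 901 > 681 is true
  NOT org on allow-list: no → true
  last request latency ≥ 1166 ms: 3981 ≥ 1166 is true
  global kill-switch active: yes → true
  NOT internal user: no → true
  client = android: web == android is false
  country = AU: AU == AU is true
  plan = pro: pro == pro is true
Combine:
[1.1.1.3] true AND true = true
[1.1.1.4] true OR true = true
[1.1.1] true AND true AND true AND true = true
[1.1.2.1.1] true → false = false
[1.1.2.1.2] exactly-one(true, true) = false
[1.1.2.1] false OR false = false
[1.1.2] NOT false = true
[1.1] true → true = true
[1] NOT true = false
[root] NOT false = true
Overall: true → enabled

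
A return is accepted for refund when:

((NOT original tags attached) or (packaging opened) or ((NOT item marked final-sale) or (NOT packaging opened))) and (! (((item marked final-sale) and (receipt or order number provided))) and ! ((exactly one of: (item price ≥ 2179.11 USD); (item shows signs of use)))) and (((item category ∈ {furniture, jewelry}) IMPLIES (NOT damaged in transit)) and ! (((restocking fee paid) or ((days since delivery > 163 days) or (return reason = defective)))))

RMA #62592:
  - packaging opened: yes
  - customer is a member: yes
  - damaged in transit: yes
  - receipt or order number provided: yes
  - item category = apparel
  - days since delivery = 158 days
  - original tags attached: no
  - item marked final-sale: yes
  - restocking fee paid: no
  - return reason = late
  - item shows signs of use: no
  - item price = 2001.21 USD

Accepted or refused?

Atomic conditions:
  NOT original tags attached: no → true
  packaging opened: yes → true
  NOT item marked final-sale: yes → false
  NOT packaging opened: yes → false
  item marked final-sale: yes → true
  receipt or order number provided: yes → true
  item price ≥ 2179.11 USD: 2001.21 ≥ 2179.11 is false
  item shows signs of use: no → false
  item category ∈ {furniture, jewelry}: apparel is not in the set → false
  NOT damaged in transit: yes → false
  restocking fee paid: no → false
  days since delivery > 163 days: 158 > 163 is false
  return reason = defective: late == defective is false
Combine:
[1.3] false OR false = false
[1] true OR true OR false = true
[2.1.1] true AND true = true
[2.1] NOT true = false
[2.2.1] exactly-one(false, false) = false
[2.2] NOT false = true
[2] false AND true = false
[3.1] false → false (antecedent false ⇒ implication holds) = true
[3.2.1.2] false OR false = false
[3.2.1] false OR false = false
[3.2] NOT false = true
[3] true AND true = true
[root] true AND false AND true = false
Overall: false → refused

Refused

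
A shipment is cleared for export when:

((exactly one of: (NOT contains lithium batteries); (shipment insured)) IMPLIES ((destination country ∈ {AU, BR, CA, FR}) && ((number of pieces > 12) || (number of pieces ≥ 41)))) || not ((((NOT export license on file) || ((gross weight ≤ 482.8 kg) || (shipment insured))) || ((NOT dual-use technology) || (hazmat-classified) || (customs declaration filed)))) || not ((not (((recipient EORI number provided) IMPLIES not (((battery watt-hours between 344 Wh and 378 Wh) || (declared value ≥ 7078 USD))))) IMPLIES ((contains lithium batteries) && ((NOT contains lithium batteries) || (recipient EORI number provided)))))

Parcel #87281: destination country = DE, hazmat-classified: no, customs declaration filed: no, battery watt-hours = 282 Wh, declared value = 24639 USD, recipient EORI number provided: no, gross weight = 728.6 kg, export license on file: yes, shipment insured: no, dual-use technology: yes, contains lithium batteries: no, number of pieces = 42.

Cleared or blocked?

Atomic conditions:
  NOT contains lithium batteries: no → true
  shipment insured: no → false
  destination country ∈ {AU, BR, CA, FR}: DE is not in the set → false
  number of pieces > 12: 42 > 12 is true
  number of pieces ≥ 41: 42 ≥ 41 is true
  NOT export license on file: yes → false
  gross weight ≤ 482.8 kg: 728.6 ≤ 482.8 is false
  NOT dual-use technology: yes → false
  hazmat-classified: no → false
  customs declaration filed: no → false
  recipient EORI number provided: no → false
  battery watt-hours between 344 Wh and 378 Wh: 282 in [344, 378] is false
  declared value ≥ 7078 USD: 24639 ≥ 7078 is true
  contains lithium batteries: no → false
Combine:
[1.1] exactly-one(true, false) = true
[1.2.2] true OR true = true
[1.2] false AND true = false
[1] true → false = false
[2.1.1.2] false OR false = false
[2.1.1] false OR false = false
[2.1.2] false OR false OR false = false
[2.1] false OR false = false
[2] NOT false = true
[3.1.1.1.2.1] false OR true = true
[3.1.1.1.2] NOT true = false
[3.1.1.1] false → false (antecedent false ⇒ implication holds) = true
[3.1.1] NOT true = false
[3.1.2.2] true OR false = true
[3.1.2] false AND true = false
[3.1] false → false (antecedent false ⇒ implication holds) = true
[3] NOT true = false
[root] false OR true OR false = true
Overall: true → cleared

Cleared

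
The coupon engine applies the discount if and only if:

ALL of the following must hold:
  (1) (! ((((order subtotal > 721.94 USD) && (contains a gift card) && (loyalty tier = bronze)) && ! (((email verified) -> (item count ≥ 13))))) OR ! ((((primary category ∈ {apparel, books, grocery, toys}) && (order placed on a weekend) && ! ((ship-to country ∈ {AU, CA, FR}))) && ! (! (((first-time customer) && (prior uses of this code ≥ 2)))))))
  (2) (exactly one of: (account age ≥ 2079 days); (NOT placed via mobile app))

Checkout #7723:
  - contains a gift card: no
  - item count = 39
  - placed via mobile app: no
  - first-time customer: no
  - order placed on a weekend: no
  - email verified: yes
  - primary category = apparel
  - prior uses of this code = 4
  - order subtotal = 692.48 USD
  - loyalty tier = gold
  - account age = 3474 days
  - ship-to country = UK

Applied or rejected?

Atomic conditions:
  order subtotal > 721.94 USD: 692.48 > 721.94 is false
  contains a gift card: no → false
  loyalty tier = bronze: gold == bronze is false
  email verified: yes → true
  item count ≥ 13: 39 ≥ 13 is true
  primary category ∈ {apparel, books, grocery, toys}: apparel is in the set → true
  order placed on a weekend: no → false
  ship-to country ∈ {AU, CA, FR}: UK is not in the set → false
  first-time customer: no → false
  prior uses of this code ≥ 2: 4 ≥ 2 is true
  account age ≥ 2079 days: 3474 ≥ 2079 is true
  NOT placed via mobile app: no → true
Combine:
[1.1.1.1] false AND false AND false = false
[1.1.1.2.1] true → true = true
[1.1.1.2] NOT true = false
[1.1.1] false AND false = false
[1.1] NOT false = true
[1.2.1.1.3] NOT false = true
[1.2.1.1] true AND false AND true = false
[1.2.1.2.1.1] false AND true = false
[1.2.1.2.1] NOT false = true
[1.2.1.2] NOT true = false
[1.2.1] false AND false = false
[1.2] NOT false = true
[1] true OR true = true
[2] exactly-one(true, true) = false
[root] true AND false = false
Overall: false → rejected

Rejected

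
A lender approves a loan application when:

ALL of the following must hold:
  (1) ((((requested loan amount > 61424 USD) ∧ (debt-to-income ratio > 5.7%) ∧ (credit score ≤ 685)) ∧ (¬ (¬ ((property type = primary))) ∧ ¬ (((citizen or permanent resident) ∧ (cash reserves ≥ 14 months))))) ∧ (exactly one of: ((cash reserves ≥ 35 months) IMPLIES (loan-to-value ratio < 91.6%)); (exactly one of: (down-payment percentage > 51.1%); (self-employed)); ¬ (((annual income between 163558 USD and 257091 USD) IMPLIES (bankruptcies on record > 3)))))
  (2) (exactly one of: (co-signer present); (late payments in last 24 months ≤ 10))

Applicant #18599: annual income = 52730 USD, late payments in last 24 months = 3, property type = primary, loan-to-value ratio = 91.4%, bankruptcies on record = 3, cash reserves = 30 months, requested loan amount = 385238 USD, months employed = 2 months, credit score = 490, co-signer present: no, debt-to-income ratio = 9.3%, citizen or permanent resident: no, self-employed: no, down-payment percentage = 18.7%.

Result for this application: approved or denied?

Approved

Atomic conditions:
  requested loan amount > 61424 USD: 385238 > 61424 is true
  debt-to-income ratio > 5.7%: 9.3 > 5.7 is true
  credit score ≤ 685: 490 ≤ 685 is true
  property type = primary: primary == primary is true
  citizen or permanent resident: no → false
  cash reserves ≥ 14 months: 30 ≥ 14 is true
  cash reserves ≥ 35 months: 30 ≥ 35 is false
  loan-to-value ratio < 91.6%: 91.4 < 91.6 is true
  down-payment percentage > 51.1%: 18.7 > 51.1 is false
  self-employed: no → false
  annual income between 163558 USD and 257091 USD: 52730 in [163558, 257091] is false
  bankruptcies on record > 3: 3 > 3 is false
  co-signer present: no → false
  late payments in last 24 months ≤ 10: 3 ≤ 10 is true
Combine:
[1.1.1] true AND true AND true = true
[1.1.2.1.1] NOT true = false
[1.1.2.1] NOT false = true
[1.1.2.2.1] false AND true = false
[1.1.2.2] NOT false = true
[1.1.2] true AND true = true
[1.1] true AND true = true
[1.2.1] false → true (antecedent false ⇒ implication holds) = true
[1.2.2] exactly-one(false, false) = false
[1.2.3.1] false → false (antecedent false ⇒ implication holds) = true
[1.2.3] NOT true = false
[1.2] exactly-one(true, false, false) = true
[1] true AND true = true
[2] exactly-one(false, true) = true
[root] true AND true = true
Overall: true → approved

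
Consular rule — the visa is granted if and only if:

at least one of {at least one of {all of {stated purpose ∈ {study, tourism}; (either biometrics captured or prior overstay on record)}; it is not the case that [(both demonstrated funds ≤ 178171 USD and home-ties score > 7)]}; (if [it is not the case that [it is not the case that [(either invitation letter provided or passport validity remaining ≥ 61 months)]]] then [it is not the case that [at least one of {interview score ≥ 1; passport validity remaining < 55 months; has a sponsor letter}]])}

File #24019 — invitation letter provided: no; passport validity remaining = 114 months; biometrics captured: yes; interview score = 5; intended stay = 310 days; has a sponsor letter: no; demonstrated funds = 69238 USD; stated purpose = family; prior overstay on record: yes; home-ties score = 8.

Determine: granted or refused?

Refused

Atomic conditions:
  stated purpose ∈ {study, tourism}: family is not in the set → false
  biometrics captured: yes → true
  prior overstay on record: yes → true
  demonstrated funds ≤ 178171 USD: 69238 ≤ 178171 is true
  home-ties score > 7: 8 > 7 is true
  invitation letter provided: no → false
  passport validity remaining ≥ 61 months: 114 ≥ 61 is true
  interview score ≥ 1: 5 ≥ 1 is true
  passport validity remaining < 55 months: 114 < 55 is false
  has a sponsor letter: no → false
Combine:
[1.1.2] true OR true = true
[1.1] false AND true = false
[1.2.1] true AND true = true
[1.2] NOT true = false
[1] false OR false = false
[2.1.1.1] false OR true = true
[2.1.1] NOT true = false
[2.1] NOT false = true
[2.2.1] true OR false OR false = true
[2.2] NOT true = false
[2] true → false = false
[root] false OR false = false
Overall: false → refused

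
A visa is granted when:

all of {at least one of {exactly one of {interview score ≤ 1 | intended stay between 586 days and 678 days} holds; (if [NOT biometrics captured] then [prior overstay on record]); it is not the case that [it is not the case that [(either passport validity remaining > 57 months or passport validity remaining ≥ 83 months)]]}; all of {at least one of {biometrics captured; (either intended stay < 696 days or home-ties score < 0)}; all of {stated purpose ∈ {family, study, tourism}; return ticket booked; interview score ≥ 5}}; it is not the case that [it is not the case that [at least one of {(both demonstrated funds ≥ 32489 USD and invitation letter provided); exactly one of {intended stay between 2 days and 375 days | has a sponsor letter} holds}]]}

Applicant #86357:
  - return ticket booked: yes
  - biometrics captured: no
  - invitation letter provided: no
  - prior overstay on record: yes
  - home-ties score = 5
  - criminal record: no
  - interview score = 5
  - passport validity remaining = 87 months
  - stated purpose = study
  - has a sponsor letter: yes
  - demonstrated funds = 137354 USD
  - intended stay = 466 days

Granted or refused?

Atomic conditions:
  interview score ≤ 1: 5 ≤ 1 is false
  intended stay between 586 days and 678 days: 466 in [586, 678] is false
  NOT biometrics captured: no → true
  prior overstay on record: yes → true
  passport validity remaining > 57 months: 87 > 57 is true
  passport validity remaining ≥ 83 months: 87 ≥ 83 is true
  biometrics captured: no → false
  intended stay < 696 days: 466 < 696 is true
  home-ties score < 0: 5 < 0 is false
  stated purpose ∈ {family, study, tourism}: study is in the set → true
  return ticket booked: yes → true
  interview score ≥ 5: 5 ≥ 5 is true
  demonstrated funds ≥ 32489 USD: 137354 ≥ 32489 is true
  invitation letter provided: no → false
  intended stay between 2 days and 375 days: 466 in [2, 375] is false
  has a sponsor letter: yes → true
Combine:
[1.1] exactly-one(false, false) = false
[1.2] true → true = true
[1.3.1.1] true OR true = true
[1.3.1] NOT true = false
[1.3] NOT false = true
[1] false OR true OR true = true
[2.1.2] true OR false = true
[2.1] false OR true = true
[2.2] true AND true AND true = true
[2] true AND true = true
[3.1.1.1] true AND false = false
[3.1.1.2] exactly-one(false, true) = true
[3.1.1] false OR true = true
[3.1] NOT true = false
[3] NOT false = true
[root] true AND true AND true = true
Overall: true → granted

Granted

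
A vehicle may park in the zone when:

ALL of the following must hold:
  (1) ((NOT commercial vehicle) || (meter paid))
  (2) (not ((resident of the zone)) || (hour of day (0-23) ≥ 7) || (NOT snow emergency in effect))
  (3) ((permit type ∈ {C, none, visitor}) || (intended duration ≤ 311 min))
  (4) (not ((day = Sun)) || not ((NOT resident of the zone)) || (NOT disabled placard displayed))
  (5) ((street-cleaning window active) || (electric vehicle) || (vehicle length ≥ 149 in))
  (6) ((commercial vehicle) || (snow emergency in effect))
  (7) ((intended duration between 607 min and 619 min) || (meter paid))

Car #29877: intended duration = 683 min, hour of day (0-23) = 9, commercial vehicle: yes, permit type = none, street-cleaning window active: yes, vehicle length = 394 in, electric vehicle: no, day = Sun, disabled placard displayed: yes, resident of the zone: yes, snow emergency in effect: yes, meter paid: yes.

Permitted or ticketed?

Atomic conditions:
  NOT commercial vehicle: yes → false
  meter paid: yes → true
  resident of the zone: yes → true
  hour of day (0-23) ≥ 7: 9 ≥ 7 is true
  NOT snow emergency in effect: yes → false
  permit type ∈ {C, none, visitor}: none is in the set → true
  intended duration ≤ 311 min: 683 ≤ 311 is false
  day = Sun: Sun == Sun is true
  NOT resident of the zone: yes → false
  NOT disabled placard displayed: yes → false
  street-cleaning window active: yes → true
  electric vehicle: no → false
  vehicle length ≥ 149 in: 394 ≥ 149 is true
  commercial vehicle: yes → true
  snow emergency in effect: yes → true
  intended duration between 607 min and 619 min: 683 in [607, 619] is false
Combine:
[1] false OR true = true
[2.1] NOT true = false
[2] false OR true OR false = true
[3] true OR false = true
[4.1] NOT true = false
[4.2] NOT false = true
[4] false OR true OR false = true
[5] true OR false OR true = true
[6] true OR true = true
[7] false OR true = true
[root] true AND true AND true AND true AND true AND true AND true = true
Overall: true → permitted

Permitted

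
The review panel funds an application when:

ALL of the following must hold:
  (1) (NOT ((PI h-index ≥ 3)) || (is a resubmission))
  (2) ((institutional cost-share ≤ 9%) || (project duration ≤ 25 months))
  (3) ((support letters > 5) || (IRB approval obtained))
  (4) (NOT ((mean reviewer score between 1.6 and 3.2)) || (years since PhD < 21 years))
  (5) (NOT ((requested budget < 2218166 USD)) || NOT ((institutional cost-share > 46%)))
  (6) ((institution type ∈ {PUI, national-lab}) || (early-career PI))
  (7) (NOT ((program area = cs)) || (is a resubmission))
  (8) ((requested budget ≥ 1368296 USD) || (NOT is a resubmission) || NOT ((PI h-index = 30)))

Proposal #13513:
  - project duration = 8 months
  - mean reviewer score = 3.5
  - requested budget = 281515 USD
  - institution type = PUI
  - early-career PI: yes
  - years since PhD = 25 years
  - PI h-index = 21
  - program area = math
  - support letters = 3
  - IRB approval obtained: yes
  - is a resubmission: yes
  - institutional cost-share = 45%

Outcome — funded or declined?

Atomic conditions:
  PI h-index ≥ 3: 21 ≥ 3 is true
  is a resubmission: yes → true
  institutional cost-share ≤ 9%: 45 ≤ 9 is false
  project duration ≤ 25 months: 8 ≤ 25 is true
  support letters > 5: 3 > 5 is false
  IRB approval obtained: yes → true
  mean reviewer score between 1.6 and 3.2: 3.5 in [1.6, 3.2] is false
  years since PhD < 21 years: 25 < 21 is false
  requested budget < 2218166 USD: 281515 < 2218166 is true
  institutional cost-share > 46%: 45 > 46 is false
  institution type ∈ {PUI, national-lab}: PUI is in the set → true
  early-career PI: yes → true
  program area = cs: math == cs is false
  requested budget ≥ 1368296 USD: 281515 ≥ 1368296 is false
  NOT is a resubmission: yes → false
  PI h-index = 30: 21 == 30 is false
Combine:
[1.1] NOT true = false
[1] false OR true = true
[2] false OR true = true
[3] false OR true = true
[4.1] NOT false = true
[4] true OR false = true
[5.1] NOT true = false
[5.2] NOT false = true
[5] false OR true = true
[6] true OR true = true
[7.1] NOT false = true
[7] true OR true = true
[8.3] NOT false = true
[8] false OR false OR true = true
[root] true AND true AND true AND true AND true AND true AND true AND true = true
Overall: true → funded

Funded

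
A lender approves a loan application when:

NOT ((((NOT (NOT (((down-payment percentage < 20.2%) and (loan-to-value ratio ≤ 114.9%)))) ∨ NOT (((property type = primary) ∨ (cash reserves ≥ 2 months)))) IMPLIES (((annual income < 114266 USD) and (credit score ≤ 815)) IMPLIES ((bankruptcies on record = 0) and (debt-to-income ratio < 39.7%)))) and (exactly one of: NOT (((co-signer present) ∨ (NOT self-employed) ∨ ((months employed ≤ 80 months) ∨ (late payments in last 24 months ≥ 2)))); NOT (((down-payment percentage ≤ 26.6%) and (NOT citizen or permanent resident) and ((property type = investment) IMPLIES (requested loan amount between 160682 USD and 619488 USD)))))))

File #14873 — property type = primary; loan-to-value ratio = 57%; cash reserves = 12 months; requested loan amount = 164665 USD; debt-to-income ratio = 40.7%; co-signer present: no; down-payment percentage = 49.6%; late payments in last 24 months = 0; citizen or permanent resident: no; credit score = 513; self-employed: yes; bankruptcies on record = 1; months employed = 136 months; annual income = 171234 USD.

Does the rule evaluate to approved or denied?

Atomic conditions:
  down-payment percentage < 20.2%: 49.6 < 20.2 is false
  loan-to-value ratio ≤ 114.9%: 57 ≤ 114.9 is true
  property type = primary: primary == primary is true
  cash reserves ≥ 2 months: 12 ≥ 2 is true
  annual income < 114266 USD: 171234 < 114266 is false
  credit score ≤ 815: 513 ≤ 815 is true
  bankruptcies on record = 0: 1 == 0 is false
  debt-to-income ratio < 39.7%: 40.7 < 39.7 is false
  co-signer present: no → false
  NOT self-employed: yes → false
  months employed ≤ 80 months: 136 ≤ 80 is false
  late payments in last 24 months ≥ 2: 0 ≥ 2 is false
  down-payment percentage ≤ 26.6%: 49.6 ≤ 26.6 is false
  NOT citizen or permanent resident: no → true
  property type = investment: primary == investment is false
  requested loan amount between 160682 USD and 619488 USD: 164665 in [160682, 619488] is true
Combine:
[1.1.1.1.1.1] false AND true = false
[1.1.1.1.1] NOT false = true
[1.1.1.1] NOT true = false
[1.1.1.2.1] true OR true = true
[1.1.1.2] NOT true = false
[1.1.1] false OR false = false
[1.1.2.1] false AND true = false
[1.1.2.2] false AND false = false
[1.1.2] false → false (antecedent false ⇒ implication holds) = true
[1.1] false → true (antecedent false ⇒ implication holds) = true
[1.2.1.1.3] false OR false = false
[1.2.1.1] false OR false OR false = false
[1.2.1] NOT false = true
[1.2.2.1.3] false → true (antecedent false ⇒ implication holds) = true
[1.2.2.1] false AND true AND true = false
[1.2.2] NOT false = true
[1.2] exactly-one(true, true) = false
[1] true AND false = false
[root] NOT false = true
Overall: true → approved

Approved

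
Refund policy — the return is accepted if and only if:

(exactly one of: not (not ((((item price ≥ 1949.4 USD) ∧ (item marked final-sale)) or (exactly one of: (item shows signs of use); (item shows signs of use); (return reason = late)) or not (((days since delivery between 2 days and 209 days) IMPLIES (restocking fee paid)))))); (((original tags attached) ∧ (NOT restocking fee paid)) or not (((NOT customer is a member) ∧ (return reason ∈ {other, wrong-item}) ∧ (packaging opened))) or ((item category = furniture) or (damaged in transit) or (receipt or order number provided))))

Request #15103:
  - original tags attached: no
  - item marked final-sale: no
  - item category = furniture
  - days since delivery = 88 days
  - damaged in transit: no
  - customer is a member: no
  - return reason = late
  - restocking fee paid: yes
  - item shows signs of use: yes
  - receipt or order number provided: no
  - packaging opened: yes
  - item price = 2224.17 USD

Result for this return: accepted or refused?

Accepted

Atomic conditions:
  item price ≥ 1949.4 USD: 2224.17 ≥ 1949.4 is true
  item marked final-sale: no → false
  item shows signs of use: yes → true
  return reason = late: late == late is true
  days since delivery between 2 days and 209 days: 88 in [2, 209] is true
  restocking fee paid: yes → true
  original tags attached: no → false
  NOT restocking fee paid: yes → false
  NOT customer is a member: no → true
  return reason ∈ {other, wrong-item}: late is not in the set → false
  packaging opened: yes → true
  item category = furniture: furniture == furniture is true
  damaged in transit: no → false
  receipt or order number provided: no → false
Combine:
[1.1.1.1] true AND false = false
[1.1.1.2] exactly-one(true, true, true) = false
[1.1.1.3.1] true → true = true
[1.1.1.3] NOT true = false
[1.1.1] false OR false OR false = false
[1.1] NOT false = true
[1] NOT true = false
[2.1] false AND false = false
[2.2.1] true AND false AND true = false
[2.2] NOT false = true
[2.3] true OR false OR false = true
[2] false OR true OR true = true
[root] exactly-one(false, true) = true
Overall: true → accepted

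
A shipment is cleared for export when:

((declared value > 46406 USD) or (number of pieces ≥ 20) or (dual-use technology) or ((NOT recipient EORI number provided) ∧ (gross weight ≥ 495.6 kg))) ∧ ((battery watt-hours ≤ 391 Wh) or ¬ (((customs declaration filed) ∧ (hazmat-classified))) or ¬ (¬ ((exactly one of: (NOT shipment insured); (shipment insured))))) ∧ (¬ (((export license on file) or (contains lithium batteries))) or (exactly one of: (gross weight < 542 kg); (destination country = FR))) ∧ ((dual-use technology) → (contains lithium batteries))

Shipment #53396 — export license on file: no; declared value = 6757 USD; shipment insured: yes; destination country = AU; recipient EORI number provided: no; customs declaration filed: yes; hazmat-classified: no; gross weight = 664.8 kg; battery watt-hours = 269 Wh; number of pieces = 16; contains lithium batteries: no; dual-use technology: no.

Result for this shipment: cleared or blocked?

Cleared

Atomic conditions:
  declared value > 46406 USD: 6757 > 46406 is false
  number of pieces ≥ 20: 16 ≥ 20 is false
  dual-use technology: no → false
  NOT recipient EORI number provided: no → true
  gross weight ≥ 495.6 kg: 664.8 ≥ 495.6 is true
  battery watt-hours ≤ 391 Wh: 269 ≤ 391 is true
  customs declaration filed: yes → true
  hazmat-classified: no → false
  NOT shipment insured: yes → false
  shipment insured: yes → true
  export license on file: no → false
  contains lithium batteries: no → false
  gross weight < 542 kg: 664.8 < 542 is false
  destination country = FR: AU == FR is false
Combine:
[1.4] true AND true = true
[1] false OR false OR false OR true = true
[2.2.1] true AND false = false
[2.2] NOT false = true
[2.3.1.1] exactly-one(false, true) = true
[2.3.1] NOT true = false
[2.3] NOT false = true
[2] true OR true OR true = true
[3.1.1] false OR false = false
[3.1] NOT false = true
[3.2] exactly-one(false, false) = false
[3] true OR false = true
[4] false → false (antecedent false ⇒ implication holds) = true
[root] true AND true AND true AND true = true
Overall: true → cleared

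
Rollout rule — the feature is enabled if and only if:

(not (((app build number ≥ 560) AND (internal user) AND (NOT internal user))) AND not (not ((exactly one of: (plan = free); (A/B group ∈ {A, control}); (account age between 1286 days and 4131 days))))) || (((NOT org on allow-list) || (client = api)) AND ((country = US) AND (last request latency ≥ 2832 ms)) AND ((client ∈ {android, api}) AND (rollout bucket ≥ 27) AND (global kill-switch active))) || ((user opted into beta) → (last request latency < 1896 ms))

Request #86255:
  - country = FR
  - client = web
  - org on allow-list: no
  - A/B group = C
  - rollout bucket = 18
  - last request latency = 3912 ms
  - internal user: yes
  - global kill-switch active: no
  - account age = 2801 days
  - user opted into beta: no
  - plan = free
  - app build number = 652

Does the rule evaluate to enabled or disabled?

Atomic conditions:
  app build number ≥ 560: 652 ≥ 560 is true
  internal user: yes → true
  NOT internal user: yes → false
  plan = free: free == free is true
  A/B group ∈ {A, control}: C is not in the set → false
  account age between 1286 days and 4131 days: 2801 in [1286, 4131] is true
  NOT org on allow-list: no → true
  client = api: web == api is false
  country = US: FR == US is false
  last request latency ≥ 2832 ms: 3912 ≥ 2832 is true
  client ∈ {android, api}: web is not in the set → false
  rollout bucket ≥ 27: 18 ≥ 27 is false
  global kill-switch active: no → false
  user opted into beta: no → false
  last request latency < 1896 ms: 3912 < 1896 is false
Combine:
[1.1.1] true AND true AND false = false
[1.1] NOT false = true
[1.2.1.1] exactly-one(true, false, true) = false
[1.2.1] NOT false = true
[1.2] NOT true = false
[1] true AND false = false
[2.1] true OR false = true
[2.2] false AND true = false
[2.3] false AND false AND false = false
[2] true AND false AND false = false
[3] false → false (antecedent false ⇒ implication holds) = true
[root] false OR false OR true = true
Overall: true → enabled

Enabled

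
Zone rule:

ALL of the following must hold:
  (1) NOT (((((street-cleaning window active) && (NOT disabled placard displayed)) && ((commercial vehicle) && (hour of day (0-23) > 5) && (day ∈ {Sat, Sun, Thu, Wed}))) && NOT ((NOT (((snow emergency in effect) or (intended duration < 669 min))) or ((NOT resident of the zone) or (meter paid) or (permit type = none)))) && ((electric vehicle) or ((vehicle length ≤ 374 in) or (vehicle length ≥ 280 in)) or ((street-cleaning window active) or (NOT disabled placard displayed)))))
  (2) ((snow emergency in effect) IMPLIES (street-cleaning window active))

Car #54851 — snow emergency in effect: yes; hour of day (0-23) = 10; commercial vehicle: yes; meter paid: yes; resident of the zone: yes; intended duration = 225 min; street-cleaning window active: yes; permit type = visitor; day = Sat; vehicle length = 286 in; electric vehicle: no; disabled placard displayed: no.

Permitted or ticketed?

Atomic conditions:
  street-cleaning window active: yes → true
  NOT disabled placard displayed: no → true
  commercial vehicle: yes → true
  hour of day (0-23) > 5: 10 > 5 is true
  day ∈ {Sat, Sun, Thu, Wed}: Sat is in the set → true
  snow emergency in effect: yes → true
  intended duration < 669 min: 225 < 669 is true
  NOT resident of the zone: yes → false
  meter paid: yes → true
  permit type = none: visitor == none is false
  electric vehicle: no → false
  vehicle length ≤ 374 in: 286 ≤ 374 is true
  vehicle length ≥ 280 in: 286 ≥ 280 is true
Combine:
[1.1.1.1] true AND true = true
[1.1.1.2] true AND true AND true = true
[1.1.1] true AND true = true
[1.1.2.1.1.1] true OR true = true
[1.1.2.1.1] NOT true = false
[1.1.2.1.2] false OR true OR false = true
[1.1.2.1] false OR true = true
[1.1.2] NOT true = false
[1.1.3.2] true OR true = true
[1.1.3.3] true OR true = true
[1.1.3] false OR true OR true = true
[1.1] true AND false AND true = false
[1] NOT false = true
[2] true → true = true
[root] true AND true = true
Overall: true → permitted

Permitted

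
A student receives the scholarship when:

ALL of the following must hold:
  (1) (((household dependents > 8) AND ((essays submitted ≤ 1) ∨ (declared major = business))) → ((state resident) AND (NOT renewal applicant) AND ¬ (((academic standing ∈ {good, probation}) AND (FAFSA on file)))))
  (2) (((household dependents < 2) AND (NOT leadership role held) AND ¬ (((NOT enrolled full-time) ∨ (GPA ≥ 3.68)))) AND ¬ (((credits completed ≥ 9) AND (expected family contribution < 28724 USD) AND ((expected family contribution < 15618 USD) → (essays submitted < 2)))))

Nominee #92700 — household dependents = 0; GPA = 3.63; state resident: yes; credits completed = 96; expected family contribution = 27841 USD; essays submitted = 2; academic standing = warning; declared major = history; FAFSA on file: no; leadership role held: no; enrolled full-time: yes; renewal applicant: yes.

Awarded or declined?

Declined

Atomic conditions:
  household dependents > 8: 0 > 8 is false
  essays submitted ≤ 1: 2 ≤ 1 is false
  declared major = business: history == business is false
  state resident: yes → true
  NOT renewal applicant: yes → false
  academic standing ∈ {good, probation}: warning is not in the set → false
  FAFSA on file: no → false
  household dependents < 2: 0 < 2 is true
  NOT leadership role held: no → true
  NOT enrolled full-time: yes → false
  GPA ≥ 3.68: 3.63 ≥ 3.68 is false
  credits completed ≥ 9: 96 ≥ 9 is true
  expected family contribution < 28724 USD: 27841 < 28724 is true
  expected family contribution < 15618 USD: 27841 < 15618 is false
  essays submitted < 2: 2 < 2 is false
Combine:
[1.1.2] false OR false = false
[1.1] false AND false = false
[1.2.3.1] false AND false = false
[1.2.3] NOT false = true
[1.2] true AND false AND true = false
[1] false → false (antecedent false ⇒ implication holds) = true
[2.1.3.1] false OR false = false
[2.1.3] NOT false = true
[2.1] true AND true AND true = true
[2.2.1.3] false → false (antecedent false ⇒ implication holds) = true
[2.2.1] true AND true AND true = true
[2.2] NOT true = false
[2] true AND false = false
[root] true AND false = false
Overall: false → declined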